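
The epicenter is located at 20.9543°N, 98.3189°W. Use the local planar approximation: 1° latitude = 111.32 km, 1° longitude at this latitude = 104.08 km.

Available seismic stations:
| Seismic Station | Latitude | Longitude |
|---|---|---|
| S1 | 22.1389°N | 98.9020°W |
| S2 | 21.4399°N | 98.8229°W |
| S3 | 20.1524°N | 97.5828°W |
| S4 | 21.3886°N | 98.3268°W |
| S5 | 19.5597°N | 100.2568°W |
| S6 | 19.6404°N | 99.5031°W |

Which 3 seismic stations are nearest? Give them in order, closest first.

S4, S2, S3

Distances from 20.9543°N, 98.3189°W:
S1: √((1.1846·111.32)² + (-0.5831·104.08)²) = √(17389.610393 + 3683.160547) = 145.1646 km
S2: √((0.4856·111.32)² + (-0.5040·104.08)²) = √(2922.158384 + 2751.665508) = 75.3248 km
S3: √((-0.8019·111.32)² + (0.7361·104.08)²) = √(7968.687985 + 5869.595898) = 117.6362 km
S4: √((0.4343·111.32)² + (-0.0079·104.08)²) = √(2337.362403 + 0.676065) = 48.3533 km
S5: √((-1.3946·111.32)² + (-1.9379·104.08)²) = √(24101.591266 + 40681.531360) = 254.5253 km
S6: √((-1.3139·111.32)² + (-1.1842·104.08)²) = √(21392.966968 + 15190.941126) = 191.2692 km
Sorted: S4 (48.3533 km) < S2 (75.3248 km) < S3 (117.6362 km) < S1 (145.1646 km) < S6 (191.2692 km) < …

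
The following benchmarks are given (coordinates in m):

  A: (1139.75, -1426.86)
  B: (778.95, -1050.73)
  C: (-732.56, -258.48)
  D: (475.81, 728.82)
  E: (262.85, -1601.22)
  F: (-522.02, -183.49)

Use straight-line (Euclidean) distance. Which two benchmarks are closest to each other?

Pairwise distances:
C–F: 223.50 m
A–B: 521.20 m
B–E: 754.58 m
A–E: 894.07 m
D–F: 1352.03 m
C–D: 1560.42 m
B–F: 1563.53 m
E–F: 1620.49 m
C–E: 1671.46 m
B–C: 1706.55 m
B–D: 1805.18 m
A–F: 2075.44 m
A–C: 2206.96 m
A–D: 2255.61 m
D–E: 2339.75 m
Closest pair: C–F at 223.50 m.

C and F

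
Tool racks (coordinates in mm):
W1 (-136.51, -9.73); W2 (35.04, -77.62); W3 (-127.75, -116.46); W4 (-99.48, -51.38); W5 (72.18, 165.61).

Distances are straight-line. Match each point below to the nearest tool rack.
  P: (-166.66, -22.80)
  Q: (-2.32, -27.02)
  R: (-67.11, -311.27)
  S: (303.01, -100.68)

P at (-166.66, -22.80):
  W1: √((30.15)² + (13.07)²) = √(909.0225 + 170.8249) = 32.86 mm
  W2: √((201.70)² + (-54.82)²) = √(40682.8900 + 3005.2324) = 209.02 mm
  W3: √((38.91)² + (-93.66)²) = √(1513.9881 + 8772.1956) = 101.42 mm
  W4: √((67.18)² + (-28.58)²) = √(4513.1524 + 816.8164) = 73.01 mm
  W5: √((238.84)² + (188.41)²) = √(57044.5456 + 35498.3281) = 304.21 mm
  → nearest: W1 (32.86 mm)
Q at (-2.32, -27.02):
  W1: √((-134.19)² + (17.29)²) = √(18006.9561 + 298.9441) = 135.30 mm
  W2: √((37.36)² + (-50.60)²) = √(1395.7696 + 2560.3600) = 62.90 mm
  W3: √((-125.43)² + (-89.44)²) = √(15732.6849 + 7999.5136) = 154.05 mm
  W4: √((-97.16)² + (-24.36)²) = √(9440.0656 + 593.4096) = 100.17 mm
  W5: √((74.50)² + (192.63)²) = √(5550.2500 + 37106.3169) = 206.53 mm
  → nearest: W2 (62.90 mm)
R at (-67.11, -311.27):
  W1: √((-69.40)² + (301.54)²) = √(4816.3600 + 90926.3716) = 309.42 mm
  W2: √((102.15)² + (233.65)²) = √(10434.6225 + 54592.3225) = 255.00 mm
  W3: √((-60.64)² + (194.81)²) = √(3677.2096 + 37950.9361) = 204.03 mm
  W4: √((-32.37)² + (259.89)²) = √(1047.8169 + 67542.8121) = 261.90 mm
  W5: √((139.29)² + (476.88)²) = √(19401.7041 + 227414.5344) = 496.81 mm
  → nearest: W3 (204.03 mm)
S at (303.01, -100.68):
  W1: √((-439.52)² + (90.95)²) = √(193177.8304 + 8271.9025) = 448.83 mm
  W2: √((-267.97)² + (23.06)²) = √(71807.9209 + 531.7636) = 268.96 mm
  W3: √((-430.76)² + (-15.78)²) = √(185554.1776 + 249.0084) = 431.05 mm
  W4: √((-402.49)² + (49.30)²) = √(161998.2001 + 2430.4900) = 405.50 mm
  W5: √((-230.83)² + (266.29)²) = √(53282.4889 + 70910.3641) = 352.41 mm
  → nearest: W2 (268.96 mm)

P→W1; Q→W2; R→W3; S→W2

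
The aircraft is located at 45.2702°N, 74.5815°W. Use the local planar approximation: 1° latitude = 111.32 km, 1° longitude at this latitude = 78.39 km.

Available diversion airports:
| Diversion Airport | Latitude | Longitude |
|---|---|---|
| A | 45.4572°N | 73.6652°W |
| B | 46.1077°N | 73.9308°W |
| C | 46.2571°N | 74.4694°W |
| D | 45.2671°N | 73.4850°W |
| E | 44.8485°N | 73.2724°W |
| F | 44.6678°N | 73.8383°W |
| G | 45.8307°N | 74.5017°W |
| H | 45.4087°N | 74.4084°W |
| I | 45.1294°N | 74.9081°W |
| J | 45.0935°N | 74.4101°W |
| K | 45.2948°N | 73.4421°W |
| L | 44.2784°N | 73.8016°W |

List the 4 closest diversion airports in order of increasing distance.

H, J, I, G

Distances from 45.2702°N, 74.5815°W:
A: √((0.1870·111.32)² + (0.9163·78.39)²) = √(433.340828 + 5159.370332) = 74.7844 km
B: √((0.8375·111.32)² + (0.6507·78.39)²) = √(8691.926130 + 2601.854116) = 106.2722 km
C: √((0.9869·111.32)² + (0.1121·78.39)²) = √(12069.594885 + 77.220490) = 110.2126 km
D: √((-0.0031·111.32)² + (1.0965·78.39)²) = √(0.119088 + 7388.199278) = 85.9553 km
E: √((-0.4217·111.32)² + (1.3091·78.39)²) = √(2203.705712 + 10530.936029) = 112.8479 km
F: √((-0.6024·111.32)² + (0.7432·78.39)²) = √(4496.932013 + 3394.163281) = 88.8318 km
G: √((0.5605·111.32)² + (0.0798·78.39)²) = √(3893.118554 + 39.131555) = 62.7077 km
H: √((0.1385·111.32)² + (0.1731·78.39)²) = √(237.709174 + 184.126147) = 20.5386 km
I: √((-0.1408·111.32)² + (-0.3266·78.39)²) = √(245.669762 + 655.471314) = 30.0190 km
J: √((-0.1767·111.32)² + (0.1714·78.39)²) = √(386.918499 + 180.527332) = 23.8211 km
K: √((0.0246·111.32)² + (1.1394·78.39)²) = √(7.499229 + 7977.627596) = 89.3595 km
L: √((-0.9918·111.32)² + (0.7799·78.39)²) = √(12189.744512 + 3737.654636) = 126.2038 km
Sorted: H (20.5386 km) < J (23.8211 km) < I (30.0190 km) < G (62.7077 km) < A (74.7844 km) < D (85.9553 km) < …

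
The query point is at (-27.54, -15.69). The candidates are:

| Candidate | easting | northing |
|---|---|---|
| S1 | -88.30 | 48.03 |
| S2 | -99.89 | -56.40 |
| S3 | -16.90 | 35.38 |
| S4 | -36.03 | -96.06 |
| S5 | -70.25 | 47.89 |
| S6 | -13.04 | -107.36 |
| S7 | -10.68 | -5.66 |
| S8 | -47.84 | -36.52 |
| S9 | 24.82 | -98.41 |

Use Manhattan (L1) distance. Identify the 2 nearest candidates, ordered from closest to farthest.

Distances from (-27.54, -15.69):
S1: |-60.76| + |63.72| = 60.76 + 63.72 = 124.48
S2: |-72.35| + |-40.71| = 72.35 + 40.71 = 113.06
S3: |10.64| + |51.07| = 10.64 + 51.07 = 61.71
S4: |-8.49| + |-80.37| = 8.49 + 80.37 = 88.86
S5: |-42.71| + |63.58| = 42.71 + 63.58 = 106.29
S6: |14.50| + |-91.67| = 14.50 + 91.67 = 106.17
S7: |16.86| + |10.03| = 16.86 + 10.03 = 26.89
S8: |-20.30| + |-20.83| = 20.30 + 20.83 = 41.13
S9: |52.36| + |-82.72| = 52.36 + 82.72 = 135.08
Sorted: S7 (26.89) < S8 (41.13) < S3 (61.71) < S4 (88.86) < …

S7, S8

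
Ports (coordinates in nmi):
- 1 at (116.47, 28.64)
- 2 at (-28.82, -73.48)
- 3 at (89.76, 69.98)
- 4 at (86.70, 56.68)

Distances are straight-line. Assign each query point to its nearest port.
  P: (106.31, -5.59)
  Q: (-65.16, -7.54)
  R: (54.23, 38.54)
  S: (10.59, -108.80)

P→1; Q→2; R→4; S→2

P at (106.31, -5.59):
  1: √((10.16)² + (34.23)²) = √(103.2256 + 1171.6929) = 35.71 nmi
  2: √((-135.13)² + (-67.89)²) = √(18260.1169 + 4609.0521) = 151.23 nmi
  3: √((-16.55)² + (75.57)²) = √(273.9025 + 5710.8249) = 77.36 nmi
  4: √((-19.61)² + (62.27)²) = √(384.5521 + 3877.5529) = 65.28 nmi
  → nearest: 1 (35.71 nmi)
Q at (-65.16, -7.54):
  1: √((181.63)² + (36.18)²) = √(32989.4569 + 1308.9924) = 185.20 nmi
  2: √((36.34)² + (-65.94)²) = √(1320.5956 + 4348.0836) = 75.29 nmi
  3: √((154.92)² + (77.52)²) = √(24000.2064 + 6009.3504) = 173.23 nmi
  4: √((151.86)² + (64.22)²) = √(23061.4596 + 4124.2084) = 164.88 nmi
  → nearest: 2 (75.29 nmi)
R at (54.23, 38.54):
  1: √((62.24)² + (-9.90)²) = √(3873.8176 + 98.0100) = 63.02 nmi
  2: √((-83.05)² + (-112.02)²) = √(6897.3025 + 12548.4804) = 139.45 nmi
  3: √((35.53)² + (31.44)²) = √(1262.3809 + 988.4736) = 47.44 nmi
  4: √((32.47)² + (18.14)²) = √(1054.3009 + 329.0596) = 37.19 nmi
  → nearest: 4 (37.19 nmi)
S at (10.59, -108.80):
  1: √((105.88)² + (137.44)²) = √(11210.5744 + 18889.7536) = 173.49 nmi
  2: √((-39.41)² + (35.32)²) = √(1553.1481 + 1247.5024) = 52.92 nmi
  3: √((79.17)² + (178.78)²) = √(6267.8889 + 31962.2884) = 195.53 nmi
  4: √((76.11)² + (165.48)²) = √(5792.7321 + 27383.6304) = 182.14 nmi
  → nearest: 2 (52.92 nmi)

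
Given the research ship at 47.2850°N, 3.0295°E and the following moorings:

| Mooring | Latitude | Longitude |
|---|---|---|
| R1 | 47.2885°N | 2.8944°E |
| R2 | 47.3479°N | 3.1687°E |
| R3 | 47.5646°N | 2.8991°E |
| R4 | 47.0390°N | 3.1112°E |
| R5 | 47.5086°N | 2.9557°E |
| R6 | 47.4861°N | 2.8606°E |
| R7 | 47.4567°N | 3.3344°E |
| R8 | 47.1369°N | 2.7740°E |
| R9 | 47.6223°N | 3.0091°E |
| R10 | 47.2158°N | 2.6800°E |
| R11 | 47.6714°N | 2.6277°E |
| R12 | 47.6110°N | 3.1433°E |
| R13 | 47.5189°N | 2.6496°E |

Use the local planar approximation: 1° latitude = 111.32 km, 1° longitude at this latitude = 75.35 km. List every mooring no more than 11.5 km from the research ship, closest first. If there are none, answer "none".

R1

Distances from 47.2850°N, 3.0295°E:
R1: √((0.0035·111.32)² + (-0.1351·75.35)²) = √(0.151804 + 103.628023) = 10.1872 km
R2: √((0.0629·111.32)² + (0.1392·75.35)²) = √(49.028396 + 110.013247) = 12.6112 km
R3: √((0.2796·111.32)² + (-0.1304·75.35)²) = √(968.770107 + 96.543201) = 32.6391 km
R4: √((-0.2460·111.32)² + (0.0817·75.35)²) = √(749.922889 + 37.897506) = 28.0681 km
R5: √((0.2236·111.32)² + (-0.0738·75.35)²) = √(619.569448 + 30.922830) = 25.5048 km
R6: √((0.2011·111.32)² + (-0.1689·75.35)²) = √(501.153233 + 161.966729) = 25.7511 km
R7: √((0.1717·111.32)² + (0.3049·75.35)²) = √(365.331387 + 527.814555) = 29.8855 km
R8: √((-0.1481·111.32)² + (-0.2555·75.35)²) = √(271.804418 + 370.636616) = 25.3464 km
R9: √((0.3373·111.32)² + (-0.0204·75.35)²) = √(1409.870027 + 2.362799) = 37.5797 km
R10: √((-0.0692·111.32)² + (-0.3495·75.35)²) = √(59.341509 + 693.523008) = 27.4384 km
R11: √((0.3864·111.32)² + (-0.4018·75.35)²) = √(1850.208325 + 916.613772) = 52.6006 km
R12: √((0.3260·111.32)² + (0.1138·75.35)²) = √(1316.987326 + 73.527710) = 37.2896 km
R13: √((0.2339·111.32)² + (-0.3799·75.35)²) = √(677.964321 + 819.417246) = 38.6960 km
Threshold 11.5 km: R1 (10.1872 km) is within range.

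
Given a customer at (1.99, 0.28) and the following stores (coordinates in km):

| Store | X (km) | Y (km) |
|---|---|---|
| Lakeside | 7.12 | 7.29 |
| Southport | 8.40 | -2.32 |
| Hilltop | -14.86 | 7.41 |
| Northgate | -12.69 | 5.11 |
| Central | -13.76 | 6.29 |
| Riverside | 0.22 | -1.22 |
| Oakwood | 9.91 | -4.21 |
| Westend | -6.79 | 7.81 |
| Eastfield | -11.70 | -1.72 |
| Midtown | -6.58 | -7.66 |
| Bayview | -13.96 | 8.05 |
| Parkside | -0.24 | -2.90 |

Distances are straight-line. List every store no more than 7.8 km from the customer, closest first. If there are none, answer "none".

Riverside, Parkside, Southport

Distances from (1.99, 0.28):
Lakeside: 8.69 km
Southport: 6.92 km
Hilltop: 18.30 km
Northgate: 15.45 km
Central: 16.86 km
Riverside: 2.32 km
Oakwood: 9.10 km
Westend: 11.57 km
Eastfield: 13.84 km
Midtown: 11.68 km
Bayview: 17.74 km
Parkside: 3.88 km
Threshold 7.8 km: Riverside (2.32 km), Parkside (3.88 km), Southport (6.92 km) are within range.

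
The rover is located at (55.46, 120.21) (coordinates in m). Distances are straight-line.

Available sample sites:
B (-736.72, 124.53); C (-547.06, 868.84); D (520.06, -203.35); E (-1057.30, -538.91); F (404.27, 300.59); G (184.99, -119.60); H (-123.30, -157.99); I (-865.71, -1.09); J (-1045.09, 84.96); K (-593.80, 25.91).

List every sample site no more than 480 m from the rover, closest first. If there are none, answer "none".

Distances from (55.46, 120.21):
B: 792.19 m
C: 960.98 m
D: 566.17 m
E: 1293.32 m
F: 392.69 m
G: 272.56 m
H: 330.68 m
I: 929.12 m
J: 1101.11 m
K: 656.07 m
Threshold 480 m: G (272.56 m), H (330.68 m), F (392.69 m) are within range.

G, H, F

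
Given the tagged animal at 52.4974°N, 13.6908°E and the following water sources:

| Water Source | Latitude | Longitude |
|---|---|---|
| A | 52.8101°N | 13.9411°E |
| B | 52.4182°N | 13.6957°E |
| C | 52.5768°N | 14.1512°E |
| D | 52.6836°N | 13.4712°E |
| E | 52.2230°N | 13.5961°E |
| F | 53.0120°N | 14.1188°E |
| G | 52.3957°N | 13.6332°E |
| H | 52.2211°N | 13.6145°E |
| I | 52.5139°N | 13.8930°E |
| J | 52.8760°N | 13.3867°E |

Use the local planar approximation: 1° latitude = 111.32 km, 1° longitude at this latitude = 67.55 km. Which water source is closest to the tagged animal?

B

Distances from 52.4974°N, 13.6908°E:
A: √((0.3127·111.32)² + (0.2503·67.55)²) = √(1211.719670 + 285.872517) = 38.6987 km
B: √((-0.0792·111.32)² + (0.0049·67.55)²) = √(77.731448 + 0.109558) = 8.8228 km
C: √((0.0794·111.32)² + (0.4604·67.55)²) = √(78.124527 + 967.211244) = 32.3317 km
D: √((0.1862·111.32)² + (-0.2196·67.55)²) = √(429.641030 + 220.046963) = 25.4890 km
E: √((-0.2744·111.32)² + (-0.0947·67.55)²) = √(933.070823 + 40.921417) = 31.2088 km
F: √((0.5146·111.32)² + (0.4280·67.55)²) = √(3281.602388 + 835.869050) = 64.1675 km
G: √((-0.1017·111.32)² + (-0.0576·67.55)²) = √(128.170566 + 15.138947) = 11.9712 km
H: √((-0.2763·111.32)² + (-0.0763·67.55)²) = √(946.037094 + 26.564386) = 31.1866 km
I: √((0.0165·111.32)² + (0.2022·67.55)²) = √(3.373761 + 186.557627) = 13.7816 km
J: √((0.3786·111.32)² + (-0.3041·67.55)²) = √(1776.264412 + 421.971915) = 46.8854 km
Minimum: B at 8.8228 km.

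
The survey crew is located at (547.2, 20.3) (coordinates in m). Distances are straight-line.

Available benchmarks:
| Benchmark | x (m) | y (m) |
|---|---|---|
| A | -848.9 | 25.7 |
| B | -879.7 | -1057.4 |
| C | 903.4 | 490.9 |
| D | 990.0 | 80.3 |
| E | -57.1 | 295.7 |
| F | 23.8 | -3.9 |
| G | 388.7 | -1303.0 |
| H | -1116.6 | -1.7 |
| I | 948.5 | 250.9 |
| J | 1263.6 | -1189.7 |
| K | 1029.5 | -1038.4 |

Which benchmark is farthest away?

Distances from (547.2, 20.3):
A: √((-1396.1)² + (5.4)²) = √(1949095.210 + 29.160) = 1396.1 m
B: √((-1426.9)² + (-1077.7)²) = √(2036043.610 + 1161437.290) = 1788.2 m
C: √((356.2)² + (470.6)²) = √(126878.440 + 221464.360) = 590.2 m
D: √((442.8)² + (60.0)²) = √(196071.840 + 3600.000) = 446.8 m
E: √((-604.3)² + (275.4)²) = √(365178.490 + 75845.160) = 664.1 m
F: √((-523.4)² + (-24.2)²) = √(273947.560 + 585.640) = 524.0 m
G: √((-158.5)² + (-1323.3)²) = √(25122.250 + 1751122.890) = 1332.8 m
H: √((-1663.8)² + (-22.0)²) = √(2768230.440 + 484.000) = 1663.9 m
I: √((401.3)² + (230.6)²) = √(161041.690 + 53176.360) = 462.8 m
J: √((716.4)² + (-1210.0)²) = √(513228.960 + 1464100.000) = 1406.2 m
K: √((482.3)² + (-1058.7)²) = √(232613.290 + 1120845.690) = 1163.4 m
Maximum: B at 1788.2 m.

B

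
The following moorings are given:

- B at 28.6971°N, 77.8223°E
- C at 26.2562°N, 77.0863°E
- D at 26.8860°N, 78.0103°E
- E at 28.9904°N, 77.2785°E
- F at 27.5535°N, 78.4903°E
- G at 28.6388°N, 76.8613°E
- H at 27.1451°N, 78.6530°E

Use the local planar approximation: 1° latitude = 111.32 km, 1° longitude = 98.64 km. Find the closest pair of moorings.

Pairwise distances:
B–C: 281.2524 km
B–D: 202.4627 km
B–E: 62.7959 km
B–F: 143.3471 km
B–G: 95.0149 km
B–H: 191.2151 km
C–D: 114.9888 km
C–E: 304.9610 km
C–F: 200.0886 km
C–G: 266.1580 km
C–H: 183.5047 km
D–E: 245.1311 km
D–F: 88.1088 km
D–G: 225.6498 km
D–H: 69.6489 km
E–F: 199.6840 km
E–G: 56.7934 km
E–H: 246.1280 km
F–G: 201.0372 km
F–H: 48.2126 km
G–H: 242.6587 km
Closest pair: F–H at 48.2126 km.

F and H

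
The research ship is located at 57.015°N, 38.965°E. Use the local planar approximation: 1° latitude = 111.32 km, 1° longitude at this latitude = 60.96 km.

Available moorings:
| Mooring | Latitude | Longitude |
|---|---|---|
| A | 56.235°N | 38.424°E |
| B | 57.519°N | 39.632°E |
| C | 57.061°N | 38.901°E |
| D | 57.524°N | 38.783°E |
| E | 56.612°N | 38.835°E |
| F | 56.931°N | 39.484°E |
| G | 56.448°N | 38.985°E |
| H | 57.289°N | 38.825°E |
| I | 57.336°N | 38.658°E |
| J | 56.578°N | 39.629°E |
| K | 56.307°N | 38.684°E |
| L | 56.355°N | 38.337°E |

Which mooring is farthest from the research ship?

Distances from 57.015°N, 38.965°E:
A: √((-0.780·111.32)² + (-0.541·60.96)²) = √(7539.37944 + 1087.63819) = 92.882 km
B: √((0.504·111.32)² + (0.667·60.96)²) = √(3147.80244 + 1653.26162) = 69.290 km
C: √((0.046·111.32)² + (-0.064·60.96)²) = √(26.22177 + 15.22123) = 6.438 km
D: √((0.509·111.32)² + (-0.182·60.96)²) = √(3210.56865 + 123.09281) = 57.738 km
E: √((-0.403·111.32)² + (-0.130·60.96)²) = √(2012.59546 + 62.80246) = 45.557 km
F: √((-0.084·111.32)² + (0.519·60.96)²) = √(87.43896 + 1000.97823) = 32.991 km
G: √((-0.567·111.32)² + (0.020·60.96)²) = √(3983.93747 + 1.48645) = 63.130 km
H: √((0.274·111.32)² + (-0.140·60.96)²) = √(930.35248 + 72.83598) = 31.673 km
I: √((0.321·111.32)² + (-0.307·60.96)²) = √(1276.89875 + 350.24074) = 40.338 km
J: √((-0.437·111.32)² + (0.664·60.96)²) = √(2366.51504 + 1638.42315) = 63.285 km
K: √((-0.708·111.32)² + (-0.281·60.96)²) = √(6211.73487 + 293.42868) = 80.655 km
L: √((-0.660·111.32)² + (-0.628·60.96)²) = √(5398.01723 + 1465.57890) = 82.847 km
Maximum: A at 92.882 km.

A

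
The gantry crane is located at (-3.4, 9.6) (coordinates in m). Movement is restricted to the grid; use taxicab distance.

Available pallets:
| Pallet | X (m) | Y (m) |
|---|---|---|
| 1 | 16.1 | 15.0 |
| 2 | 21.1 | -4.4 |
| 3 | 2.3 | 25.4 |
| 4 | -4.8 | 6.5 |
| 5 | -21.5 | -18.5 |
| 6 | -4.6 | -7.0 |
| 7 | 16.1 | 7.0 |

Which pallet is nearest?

4

Distances from (-3.4, 9.6):
1: |19.5| + |5.4| = 19.5 + 5.4 = 24.9 m
2: |24.5| + |-14.0| = 24.5 + 14.0 = 38.5 m
3: |5.7| + |15.8| = 5.7 + 15.8 = 21.5 m
4: |-1.4| + |-3.1| = 1.4 + 3.1 = 4.5 m
5: |-18.1| + |-28.1| = 18.1 + 28.1 = 46.2 m
6: |-1.2| + |-16.6| = 1.2 + 16.6 = 17.8 m
7: |19.5| + |-2.6| = 19.5 + 2.6 = 22.1 m
Minimum: 4 at 4.5 m.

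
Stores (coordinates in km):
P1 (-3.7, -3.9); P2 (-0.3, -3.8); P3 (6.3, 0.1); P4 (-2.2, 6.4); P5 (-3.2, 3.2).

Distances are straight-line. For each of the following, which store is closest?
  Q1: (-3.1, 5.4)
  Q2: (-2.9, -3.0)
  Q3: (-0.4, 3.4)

Q1 at (-3.1, 5.4):
  P1: √((-0.6)² + (-9.3)²) = √(0.360 + 86.490) = 9.3 km
  P2: √((2.8)² + (-9.2)²) = √(7.840 + 84.640) = 9.6 km
  P3: √((9.4)² + (-5.3)²) = √(88.360 + 28.090) = 10.8 km
  P4: √((0.9)² + (1.0)²) = √(0.810 + 1.000) = 1.3 km
  P5: √((-0.1)² + (-2.2)²) = √(0.010 + 4.840) = 2.2 km
  → nearest: P4 (1.3 km)
Q2 at (-2.9, -3.0):
  P1: √((-0.8)² + (-0.9)²) = √(0.640 + 0.810) = 1.2 km
  P2: √((2.6)² + (-0.8)²) = √(6.760 + 0.640) = 2.7 km
  P3: √((9.2)² + (3.1)²) = √(84.640 + 9.610) = 9.7 km
  P4: √((0.7)² + (9.4)²) = √(0.490 + 88.360) = 9.4 km
  P5: √((-0.3)² + (6.2)²) = √(0.090 + 38.440) = 6.2 km
  → nearest: P1 (1.2 km)
Q3 at (-0.4, 3.4):
  P1: √((-3.3)² + (-7.3)²) = √(10.890 + 53.290) = 8.0 km
  P2: √((0.1)² + (-7.2)²) = √(0.010 + 51.840) = 7.2 km
  P3: √((6.7)² + (-3.3)²) = √(44.890 + 10.890) = 7.5 km
  P4: √((-1.8)² + (3.0)²) = √(3.240 + 9.000) = 3.5 km
  P5: √((-2.8)² + (-0.2)²) = √(7.840 + 0.040) = 2.8 km
  → nearest: P5 (2.8 km)

Q1→P4; Q2→P1; Q3→P5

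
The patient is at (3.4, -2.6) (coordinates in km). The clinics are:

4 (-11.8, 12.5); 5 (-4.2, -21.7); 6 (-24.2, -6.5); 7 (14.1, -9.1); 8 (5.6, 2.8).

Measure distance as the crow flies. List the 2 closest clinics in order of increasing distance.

Distances from (3.4, -2.6):
4: √((-15.2)² + (15.1)²) = √(231.040 + 228.010) = 21.4 km
5: √((-7.6)² + (-19.1)²) = √(57.760 + 364.810) = 20.6 km
6: √((-27.6)² + (-3.9)²) = √(761.760 + 15.210) = 27.9 km
7: √((10.7)² + (-6.5)²) = √(114.490 + 42.250) = 12.5 km
8: √((2.2)² + (5.4)²) = √(4.840 + 29.160) = 5.8 km
Sorted: 8 (5.8 km) < 7 (12.5 km) < 5 (20.6 km) < 4 (21.4 km) < …

8, 7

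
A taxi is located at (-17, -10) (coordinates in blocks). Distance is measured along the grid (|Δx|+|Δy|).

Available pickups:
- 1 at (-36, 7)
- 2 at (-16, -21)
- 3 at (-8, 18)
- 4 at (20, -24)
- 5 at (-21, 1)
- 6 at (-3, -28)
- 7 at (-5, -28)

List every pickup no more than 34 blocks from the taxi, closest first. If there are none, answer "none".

2, 5, 7, 6

Distances from (-17, -10):
1: |-19| + |17| = 19 + 17 = 36 blocks
2: |1| + |-11| = 1 + 11 = 12 blocks
3: |9| + |28| = 9 + 28 = 37 blocks
4: |37| + |-14| = 37 + 14 = 51 blocks
5: |-4| + |11| = 4 + 11 = 15 blocks
6: |14| + |-18| = 14 + 18 = 32 blocks
7: |12| + |-18| = 12 + 18 = 30 blocks
Threshold 34 blocks: 2 (12 blocks), 5 (15 blocks), 7 (30 blocks), 6 (32 blocks) are within range.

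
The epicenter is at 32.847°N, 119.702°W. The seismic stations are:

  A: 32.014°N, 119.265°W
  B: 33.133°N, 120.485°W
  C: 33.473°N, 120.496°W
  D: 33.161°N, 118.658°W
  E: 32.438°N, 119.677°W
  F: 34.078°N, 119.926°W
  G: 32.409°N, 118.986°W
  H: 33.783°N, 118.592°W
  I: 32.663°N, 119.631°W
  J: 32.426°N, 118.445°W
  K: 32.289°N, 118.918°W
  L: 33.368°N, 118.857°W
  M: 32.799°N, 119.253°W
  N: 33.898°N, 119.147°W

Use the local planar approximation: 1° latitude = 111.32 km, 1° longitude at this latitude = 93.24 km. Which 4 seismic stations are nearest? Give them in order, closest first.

Distances from 32.847°N, 119.702°W:
A: √((-0.833·111.32)² + (0.437·93.24)²) = √(8598.77130 + 1660.22674) = 101.287 km
B: √((0.286·111.32)² + (-0.783·93.24)²) = √(1013.62768 + 5330.01037) = 79.647 km
C: √((0.626·111.32)² + (-0.794·93.24)²) = √(4856.18320 + 5480.81994) = 101.671 km
D: √((0.314·111.32)² + (1.044·93.24)²) = √(1221.81567 + 9475.57399) = 103.428 km
E: √((-0.409·111.32)² + (0.025·93.24)²) = √(2072.96997 + 5.43356) = 45.590 km
F: √((1.231·111.32)² + (-0.224·93.24)²) = √(18778.56930 + 436.21497) = 138.617 km
G: √((-0.438·111.32)² + (0.716·93.24)²) = √(2377.35817 + 4456.87624) = 82.669 km
H: √((0.936·111.32)² + (1.110·93.24)²) = √(10856.70639 + 10711.50481) = 146.861 km
I: √((-0.184·111.32)² + (0.071·93.24)²) = √(419.54837 + 43.82493) = 21.526 km
J: √((-0.421·111.32)² + (1.257·93.24)²) = √(2196.39571 + 13736.46820) = 126.225 km
K: √((-0.558·111.32)² + (0.784·93.24)²) = √(3858.46703 + 5343.63339) = 95.928 km
L: √((0.521·111.32)² + (0.845·93.24)²) = √(3363.73553 + 6207.51743) = 97.833 km
M: √((-0.048·111.32)² + (0.449·93.24)²) = √(28.55150 + 1752.65813) = 42.204 km
N: √((1.051·111.32)² + (0.555·93.24)²) = √(13688.37289 + 2677.87620) = 127.931 km
Sorted: I (21.526 km) < M (42.204 km) < E (45.590 km) < B (79.647 km) < G (82.669 km) < K (95.928 km) < …

I, M, E, B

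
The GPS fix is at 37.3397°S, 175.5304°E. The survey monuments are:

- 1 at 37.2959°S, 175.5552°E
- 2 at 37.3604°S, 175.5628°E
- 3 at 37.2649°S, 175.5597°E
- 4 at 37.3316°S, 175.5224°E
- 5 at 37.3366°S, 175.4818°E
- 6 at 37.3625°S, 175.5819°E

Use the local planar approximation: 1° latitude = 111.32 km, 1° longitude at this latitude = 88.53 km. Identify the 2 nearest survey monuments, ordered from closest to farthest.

Distances from 37.3397°S, 175.5304°E:
1: √((0.0438·111.32)² + (0.0248·88.53)²) = √(23.773582 + 4.820413) = 5.3473 km
2: √((-0.0207·111.32)² + (0.0324·88.53)²) = √(5.309909 + 8.227558) = 3.6793 km
3: √((0.0748·111.32)² + (0.0293·88.53)²) = √(69.334532 + 6.728468) = 8.7214 km
4: √((0.0081·111.32)² + (-0.0080·88.53)²) = √(0.813048 + 0.501604) = 1.1466 km
5: √((0.0031·111.32)² + (-0.0486·88.53)²) = √(0.119088 + 18.512005) = 4.3164 km
6: √((-0.0228·111.32)² + (0.0515·88.53)²) = √(6.441931 + 20.787171) = 5.2182 km
Sorted: 4 (1.1466 km) < 2 (3.6793 km) < 5 (4.3164 km) < 6 (5.2182 km) < …

4, 2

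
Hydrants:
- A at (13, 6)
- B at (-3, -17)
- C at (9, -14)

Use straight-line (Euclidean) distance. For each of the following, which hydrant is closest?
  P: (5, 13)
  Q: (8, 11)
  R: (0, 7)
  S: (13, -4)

P at (5, 13):
  A: 10.6
  B: 31.0
  C: 27.3
  → nearest: A (10.6)
Q at (8, 11):
  A: 7.1
  B: 30.1
  C: 25.0
  → nearest: A (7.1)
R at (0, 7):
  A: 13.0
  B: 24.2
  C: 22.8
  → nearest: A (13.0)
S at (13, -4):
  A: 10.0
  B: 20.6
  C: 10.8
  → nearest: A (10.0)

P→A; Q→A; R→A; S→A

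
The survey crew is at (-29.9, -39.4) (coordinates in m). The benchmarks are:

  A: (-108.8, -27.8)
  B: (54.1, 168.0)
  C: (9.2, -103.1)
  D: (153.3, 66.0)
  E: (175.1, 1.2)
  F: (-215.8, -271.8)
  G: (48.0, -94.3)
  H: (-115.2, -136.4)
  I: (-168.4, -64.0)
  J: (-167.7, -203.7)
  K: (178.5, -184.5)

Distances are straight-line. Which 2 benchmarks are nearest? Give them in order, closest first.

C, A

Distances from (-29.9, -39.4):
A: √((-78.9)² + (11.6)²) = √(6225.210 + 134.560) = 79.7 m
B: √((84.0)² + (207.4)²) = √(7056.000 + 43014.760) = 223.8 m
C: √((39.1)² + (-63.7)²) = √(1528.810 + 4057.690) = 74.7 m
D: √((183.2)² + (105.4)²) = √(33562.240 + 11109.160) = 211.4 m
E: √((205.0)² + (40.6)²) = √(42025.000 + 1648.360) = 209.0 m
F: √((-185.9)² + (-232.4)²) = √(34558.810 + 54009.760) = 297.6 m
G: √((77.9)² + (-54.9)²) = √(6068.410 + 3014.010) = 95.3 m
H: √((-85.3)² + (-97.0)²) = √(7276.090 + 9409.000) = 129.2 m
I: √((-138.5)² + (-24.6)²) = √(19182.250 + 605.160) = 140.7 m
J: √((-137.8)² + (-164.3)²) = √(18988.840 + 26994.490) = 214.4 m
K: √((208.4)² + (-145.1)²) = √(43430.560 + 21054.010) = 253.9 m
Sorted: C (74.7 m) < A (79.7 m) < G (95.3 m) < H (129.2 m) < …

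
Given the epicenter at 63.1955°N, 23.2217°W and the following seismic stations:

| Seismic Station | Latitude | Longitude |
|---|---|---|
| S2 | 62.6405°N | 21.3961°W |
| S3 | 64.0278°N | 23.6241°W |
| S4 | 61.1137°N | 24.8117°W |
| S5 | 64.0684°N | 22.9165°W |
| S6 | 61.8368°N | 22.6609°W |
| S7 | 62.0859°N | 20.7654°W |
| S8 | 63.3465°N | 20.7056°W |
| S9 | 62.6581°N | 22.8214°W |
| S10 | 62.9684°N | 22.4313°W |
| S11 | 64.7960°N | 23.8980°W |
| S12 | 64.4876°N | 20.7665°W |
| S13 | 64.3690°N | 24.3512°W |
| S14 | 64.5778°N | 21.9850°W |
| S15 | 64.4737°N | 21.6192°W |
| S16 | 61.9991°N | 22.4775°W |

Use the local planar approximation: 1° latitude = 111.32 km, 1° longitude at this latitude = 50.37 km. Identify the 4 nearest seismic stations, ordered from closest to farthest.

S10, S9, S3, S5

Distances from 63.1955°N, 23.2217°W:
S2: 110.7831 km
S3: 94.8428 km
S4: 245.1945 km
S5: 98.3797 km
S6: 153.8656 km
S7: 174.8283 km
S8: 127.8458 km
S9: 63.1299 km
S10: 47.1609 km
S11: 181.3950 km
S12: 189.6914 km
S13: 142.4853 km
S14: 166.0081 km
S15: 163.5898 km
S16: 138.3580 km
Sorted: S10 (47.1609 km) < S9 (63.1299 km) < S3 (94.8428 km) < S5 (98.3797 km) < S2 (110.7831 km) < S8 (127.8458 km) < …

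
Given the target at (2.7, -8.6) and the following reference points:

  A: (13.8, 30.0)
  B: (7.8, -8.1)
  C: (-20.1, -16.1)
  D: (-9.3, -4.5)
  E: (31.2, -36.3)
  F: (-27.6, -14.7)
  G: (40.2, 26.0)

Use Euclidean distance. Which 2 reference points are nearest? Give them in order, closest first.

Distances from (2.7, -8.6):
A: √((11.1)² + (38.6)²) = √(123.210 + 1489.960) = 40.2
B: √((5.1)² + (0.5)²) = √(26.010 + 0.250) = 5.1
C: √((-22.8)² + (-7.5)²) = √(519.840 + 56.250) = 24.0
D: √((-12.0)² + (4.1)²) = √(144.000 + 16.810) = 12.7
E: √((28.5)² + (-27.7)²) = √(812.250 + 767.290) = 39.7
F: √((-30.3)² + (-6.1)²) = √(918.090 + 37.210) = 30.9
G: √((37.5)² + (34.6)²) = √(1406.250 + 1197.160) = 51.0
Sorted: B (5.1) < D (12.7) < C (24.0) < F (30.9) < …

B, D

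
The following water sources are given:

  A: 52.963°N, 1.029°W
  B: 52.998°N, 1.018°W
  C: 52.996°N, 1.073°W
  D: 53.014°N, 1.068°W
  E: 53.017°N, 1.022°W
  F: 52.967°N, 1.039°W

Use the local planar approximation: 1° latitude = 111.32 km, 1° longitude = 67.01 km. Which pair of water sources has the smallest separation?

Pairwise distances:
A–B: 3.965 km
A–C: 4.710 km
A–D: 6.250 km
A–E: 6.030 km
A–F: 0.805 km
B–C: 3.692 km
B–D: 3.795 km
B–E: 2.132 km
B–F: 3.727 km
C–D: 2.032 km
C–E: 4.141 km
C–F: 3.951 km
D–E: 3.100 km
D–F: 5.581 km
E–F: 5.681 km
Closest pair: A–F at 0.805 km.

A and F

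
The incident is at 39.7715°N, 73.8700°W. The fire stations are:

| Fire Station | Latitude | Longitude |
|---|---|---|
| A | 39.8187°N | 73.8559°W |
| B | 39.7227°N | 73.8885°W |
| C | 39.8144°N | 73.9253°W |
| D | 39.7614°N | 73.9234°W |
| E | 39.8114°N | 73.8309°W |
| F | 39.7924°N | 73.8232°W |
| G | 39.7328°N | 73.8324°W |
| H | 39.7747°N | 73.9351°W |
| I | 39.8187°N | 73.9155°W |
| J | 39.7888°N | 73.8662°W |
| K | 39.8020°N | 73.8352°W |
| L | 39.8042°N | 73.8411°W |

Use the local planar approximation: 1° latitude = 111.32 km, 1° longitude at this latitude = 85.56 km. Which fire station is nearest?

J

Distances from 39.7715°N, 73.8700°W:
A: √((0.0472·111.32)² + (0.0141·85.56)²) = √(27.607711 + 1.455391) = 5.3910 km
B: √((-0.0488·111.32)² + (-0.0185·85.56)²) = √(29.511144 + 2.505446) = 5.6583 km
C: √((0.0429·111.32)² + (-0.0553·85.56)²) = √(22.806623 + 22.386789) = 6.7226 km
D: √((-0.0101·111.32)² + (-0.0534·85.56)²) = √(1.264122 + 20.874884) = 4.7052 km
E: √((0.0399·111.32)² + (0.0391·85.56)²) = √(19.728415 + 11.191674) = 5.5606 km
F: √((0.0209·111.32)² + (0.0468·85.56)²) = √(5.413012 + 16.033682) = 4.6311 km
G: √((-0.0387·111.32)² + (0.0376·85.56)²) = √(18.559588 + 10.349449) = 5.3767 km
H: √((0.0032·111.32)² + (-0.0651·85.56)²) = √(0.126896 + 31.024410) = 5.5813 km
I: √((0.0472·111.32)² + (-0.0455·85.56)²) = √(27.607711 + 15.155293) = 6.5393 km
J: √((0.0173·111.32)² + (0.0038·85.56)²) = √(3.708844 + 0.105708) = 1.9531 km
K: √((0.0305·111.32)² + (0.0348·85.56)²) = √(11.527790 + 8.865435) = 4.5159 km
L: √((0.0327·111.32)² + (0.0289·85.56)²) = √(13.250794 + 6.114166) = 4.4006 km
Minimum: J at 1.9531 km.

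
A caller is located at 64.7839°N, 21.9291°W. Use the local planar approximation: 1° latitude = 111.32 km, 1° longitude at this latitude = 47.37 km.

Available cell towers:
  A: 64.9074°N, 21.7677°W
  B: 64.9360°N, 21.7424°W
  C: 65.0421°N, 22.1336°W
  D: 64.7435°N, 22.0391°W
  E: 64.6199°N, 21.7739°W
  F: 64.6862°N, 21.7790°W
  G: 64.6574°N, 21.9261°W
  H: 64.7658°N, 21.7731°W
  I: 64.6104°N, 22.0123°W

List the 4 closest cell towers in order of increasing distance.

Distances from 64.7839°N, 21.9291°W:
A: 15.7309 km
B: 19.1024 km
C: 30.3314 km
D: 6.8831 km
E: 19.6812 km
F: 12.9939 km
G: 14.0827 km
H: 7.6595 km
I: 19.7120 km
Sorted: D (6.8831 km) < H (7.6595 km) < F (12.9939 km) < G (14.0827 km) < A (15.7309 km) < B (19.1024 km) < …

D, H, F, G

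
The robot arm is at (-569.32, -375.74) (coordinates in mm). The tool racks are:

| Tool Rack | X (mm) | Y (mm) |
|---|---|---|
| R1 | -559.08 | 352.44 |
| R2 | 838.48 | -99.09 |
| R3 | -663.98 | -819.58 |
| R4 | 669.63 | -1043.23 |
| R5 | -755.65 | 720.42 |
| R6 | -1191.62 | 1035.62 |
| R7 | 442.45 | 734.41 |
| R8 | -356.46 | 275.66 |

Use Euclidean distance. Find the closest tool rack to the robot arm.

Distances from (-569.32, -375.74):
R1: √((10.24)² + (728.18)²) = √(104.8576 + 530246.1124) = 728.25 mm
R2: √((1407.80)² + (276.65)²) = √(1981900.8400 + 76535.2225) = 1434.73 mm
R3: √((-94.66)² + (-443.84)²) = √(8960.5156 + 196993.9456) = 453.82 mm
R4: √((1238.95)² + (-667.49)²) = √(1534997.1025 + 445542.9001) = 1407.32 mm
R5: √((-186.33)² + (1096.16)²) = √(34718.8689 + 1201566.7456) = 1111.88 mm
R6: √((-622.30)² + (1411.36)²) = √(387257.2900 + 1991937.0496) = 1542.46 mm
R7: √((1011.77)² + (1110.15)²) = √(1023678.5329 + 1232433.0225) = 1502.04 mm
R8: √((212.86)² + (651.40)²) = √(45309.3796 + 424321.9600) = 685.30 mm
Minimum: R3 at 453.82 mm.

R3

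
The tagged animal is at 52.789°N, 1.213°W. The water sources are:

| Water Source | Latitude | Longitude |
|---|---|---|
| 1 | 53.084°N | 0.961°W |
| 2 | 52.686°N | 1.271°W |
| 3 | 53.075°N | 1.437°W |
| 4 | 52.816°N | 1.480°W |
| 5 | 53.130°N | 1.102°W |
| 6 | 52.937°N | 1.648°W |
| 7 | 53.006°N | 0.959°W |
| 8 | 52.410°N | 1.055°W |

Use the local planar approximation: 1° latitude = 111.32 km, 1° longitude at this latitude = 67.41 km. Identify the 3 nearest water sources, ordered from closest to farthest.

Distances from 52.789°N, 1.213°W:
1: √((0.295·111.32)² + (0.252·67.41)²) = √(1078.42619 + 288.56904) = 36.973 km
2: √((-0.103·111.32)² + (-0.058·67.41)²) = √(131.46824 + 15.28638) = 12.114 km
3: √((0.286·111.32)² + (-0.224·67.41)²) = √(1013.62768 + 228.00517) = 35.237 km
4: √((0.027·111.32)² + (-0.267·67.41)²) = √(9.03387 + 323.94492) = 18.248 km
5: √((0.341·111.32)² + (0.111·67.41)²) = √(1440.97071 + 55.98796) = 38.691 km
6: √((0.148·111.32)² + (-0.435·67.41)²) = √(271.43749 + 859.85886) = 33.635 km
7: √((0.217·111.32)² + (0.254·67.41)²) = √(583.53359 + 293.16768) = 29.609 km
8: √((-0.379·111.32)² + (0.158·67.41)²) = √(1780.01973 + 113.43911) = 43.514 km
Sorted: 2 (12.114 km) < 4 (18.248 km) < 7 (29.609 km) < 6 (33.635 km) < 3 (35.237 km) < …

2, 4, 7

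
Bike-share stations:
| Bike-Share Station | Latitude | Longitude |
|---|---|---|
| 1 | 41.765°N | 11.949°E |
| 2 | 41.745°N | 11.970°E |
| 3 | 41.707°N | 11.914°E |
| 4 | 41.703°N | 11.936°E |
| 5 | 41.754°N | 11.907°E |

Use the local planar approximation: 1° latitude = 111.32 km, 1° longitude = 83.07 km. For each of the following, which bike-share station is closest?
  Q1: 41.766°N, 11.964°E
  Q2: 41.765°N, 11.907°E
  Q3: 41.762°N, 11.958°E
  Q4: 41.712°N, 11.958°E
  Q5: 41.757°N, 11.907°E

Q1 at 41.766°N, 11.964°E:
  1: 1.251 km
  2: 2.390 km
  3: 7.771 km
  4: 7.389 km
  5: 4.920 km
  → nearest: 1 (1.251 km)
Q2 at 41.765°N, 11.907°E:
  1: 3.489 km
  2: 5.687 km
  3: 6.483 km
  4: 7.310 km
  5: 1.225 km
  → nearest: 5 (1.225 km)
Q3 at 41.762°N, 11.958°E:
  1: 0.819 km
  2: 2.139 km
  3: 7.131 km
  4: 6.817 km
  5: 4.329 km
  → nearest: 1 (0.819 km)
Q4 at 41.712°N, 11.958°E:
  1: 5.947 km
  2: 3.806 km
  3: 3.697 km
  4: 2.084 km
  5: 6.309 km
  → nearest: 4 (2.084 km)
Q5 at 41.757°N, 11.907°E:
  1: 3.601 km
  2: 5.401 km
  3: 5.596 km
  4: 6.476 km
  5: 0.334 km
  → nearest: 5 (0.334 km)

Q1→1; Q2→5; Q3→1; Q4→4; Q5→5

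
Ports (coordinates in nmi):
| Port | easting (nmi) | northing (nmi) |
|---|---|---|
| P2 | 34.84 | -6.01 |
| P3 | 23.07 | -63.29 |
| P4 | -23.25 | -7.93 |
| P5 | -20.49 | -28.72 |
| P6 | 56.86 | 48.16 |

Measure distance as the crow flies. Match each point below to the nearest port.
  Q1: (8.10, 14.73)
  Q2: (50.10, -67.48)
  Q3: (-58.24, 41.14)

Q1→P2; Q2→P3; Q3→P4

Q1 at (8.10, 14.73):
  P2: 33.84 nmi
  P3: 79.44 nmi
  P4: 38.68 nmi
  P5: 52.01 nmi
  P6: 59.12 nmi
  → nearest: P2 (33.84 nmi)
Q2 at (50.10, -67.48):
  P2: 63.34 nmi
  P3: 27.35 nmi
  P4: 94.48 nmi
  P5: 80.53 nmi
  P6: 115.84 nmi
  → nearest: P3 (27.35 nmi)
Q3 at (-58.24, 41.14):
  P2: 104.34 nmi
  P3: 132.35 nmi
  P4: 60.27 nmi
  P5: 79.41 nmi
  P6: 115.31 nmi
  → nearest: P4 (60.27 nmi)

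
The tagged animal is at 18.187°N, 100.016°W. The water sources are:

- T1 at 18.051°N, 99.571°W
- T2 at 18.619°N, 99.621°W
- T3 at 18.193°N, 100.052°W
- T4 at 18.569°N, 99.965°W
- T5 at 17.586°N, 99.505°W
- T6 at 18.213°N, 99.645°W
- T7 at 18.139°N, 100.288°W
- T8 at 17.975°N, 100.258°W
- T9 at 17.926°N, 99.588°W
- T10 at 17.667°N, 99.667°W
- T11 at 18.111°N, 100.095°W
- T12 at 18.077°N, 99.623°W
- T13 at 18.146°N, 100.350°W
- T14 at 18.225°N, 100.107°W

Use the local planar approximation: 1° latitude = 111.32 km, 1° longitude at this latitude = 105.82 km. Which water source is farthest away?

Distances from 18.187°N, 100.016°W:
T1: 49.464 km
T2: 63.717 km
T3: 3.868 km
T4: 42.865 km
T5: 86.024 km
T6: 39.366 km
T7: 29.275 km
T8: 34.824 km
T9: 53.809 km
T10: 68.664 km
T11: 11.894 km
T12: 43.353 km
T13: 35.637 km
T14: 10.518 km
Maximum: T5 at 86.024 km.

T5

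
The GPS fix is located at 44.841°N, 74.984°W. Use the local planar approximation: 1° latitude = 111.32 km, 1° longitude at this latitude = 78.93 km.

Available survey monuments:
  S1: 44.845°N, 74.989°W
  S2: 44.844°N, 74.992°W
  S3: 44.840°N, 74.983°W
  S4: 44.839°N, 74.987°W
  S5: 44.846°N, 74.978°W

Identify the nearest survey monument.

Distances from 44.841°N, 74.984°W:
S1: √((0.004·111.32)² + (-0.005·78.93)²) = √(0.19827 + 0.15575) = 0.595 km
S2: √((0.003·111.32)² + (-0.008·78.93)²) = √(0.11153 + 0.39872) = 0.714 km
S3: √((-0.001·111.32)² + (0.001·78.93)²) = √(0.01239 + 0.00623) = 0.136 km
S4: √((-0.002·111.32)² + (-0.003·78.93)²) = √(0.04957 + 0.05607) = 0.325 km
S5: √((0.005·111.32)² + (0.006·78.93)²) = √(0.30980 + 0.22428) = 0.731 km
Minimum: S3 at 0.136 km.

S3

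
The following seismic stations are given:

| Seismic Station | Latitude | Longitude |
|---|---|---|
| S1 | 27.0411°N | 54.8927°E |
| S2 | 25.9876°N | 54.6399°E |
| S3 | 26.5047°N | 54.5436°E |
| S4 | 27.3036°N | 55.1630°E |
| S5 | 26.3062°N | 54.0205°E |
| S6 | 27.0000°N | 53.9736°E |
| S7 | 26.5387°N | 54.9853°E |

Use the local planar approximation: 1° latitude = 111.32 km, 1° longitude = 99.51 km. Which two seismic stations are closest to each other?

S1 and S4

Pairwise distances:
S1–S2: √((-1.0535·111.32)² + (-0.2528·99.51)²) = √(13753.571046 + 632.830776) = 119.9433 km
S1–S3: √((-0.5364·111.32)² + (-0.3491·99.51)²) = √(3565.528676 + 1206.794022) = 69.0820 km
S1–S4: √((0.2625·111.32)² + (0.2703·99.51)²) = √(853.896062 + 723.478357) = 39.7162 km
S1–S5: √((-0.7349·111.32)² + (-0.8722·99.51)²) = √(6692.723607 + 7532.959234) = 119.2715 km
S1–S6: √((-0.0411·111.32)² + (-0.9191·99.51)²) = √(20.932931 + 8364.865932) = 91.5740 km
S1–S7: √((-0.5024·111.32)² + (0.0926·99.51)²) = √(3127.848121 + 84.909332) = 56.6812 km
S2–S3: √((0.5171·111.32)² + (-0.0963·99.51)²) = √(3313.564821 + 91.830305) = 58.3558 km
S2–S4: √((1.3160·111.32)² + (0.5231·99.51)²) = √(21461.406168 + 2709.585706) = 155.4702 km
S2–S5: √((0.3186·111.32)² + (-0.6194·99.51)²) = √(1257.876311 + 3799.057393) = 71.1121 km
S2–S6: √((1.0124·111.32)² + (-0.6663·99.51)²) = √(12701.372947 + 4396.155836) = 130.7575 km
S2–S7: √((0.5511·111.32)² + (0.3454·99.51)²) = √(3763.632563 + 1181.348731) = 70.3206 km
S3–S4: √((0.7989·111.32)² + (0.6194·99.51)²) = √(7909.175960 + 3799.057393) = 108.2046 km
S3–S5: √((-0.1985·111.32)² + (-0.5231·99.51)²) = √(488.278293 + 2709.585706) = 56.5497 km
S3–S6: √((0.4953·111.32)² + (-0.5700·99.51)²) = √(3040.066273 + 3217.237808) = 79.1031 km
S3–S7: √((0.0340·111.32)² + (0.4417·99.51)²) = √(14.325317 + 1931.916052) = 44.1162 km
S4–S5: √((-0.9974·111.32)² + (-1.1425·99.51)²) = √(12327.787030 + 12925.455892) = 158.9127 km
S4–S6: √((-0.3036·111.32)² + (-1.1894·99.51)²) = √(1142.220446 + 14008.425372) = 123.0880 km
S4–S7: √((-0.7649·111.32)² + (-0.1777·99.51)²) = √(7250.295662 + 312.685907) = 86.9654 km
S5–S6: √((0.6938·111.32)² + (-0.0469·99.51)²) = √(5965.062334 + 21.781066) = 77.3747 km
S5–S7: √((0.2325·111.32)² + (0.9648·99.51)²) = √(669.872748 + 9217.391669) = 99.4347 km
S6–S7: √((-0.4613·111.32)² + (1.0117·99.51)²) = √(2637.019277 + 10135.308036) = 113.0147 km
Closest pair: S1–S4 at 39.7162 km.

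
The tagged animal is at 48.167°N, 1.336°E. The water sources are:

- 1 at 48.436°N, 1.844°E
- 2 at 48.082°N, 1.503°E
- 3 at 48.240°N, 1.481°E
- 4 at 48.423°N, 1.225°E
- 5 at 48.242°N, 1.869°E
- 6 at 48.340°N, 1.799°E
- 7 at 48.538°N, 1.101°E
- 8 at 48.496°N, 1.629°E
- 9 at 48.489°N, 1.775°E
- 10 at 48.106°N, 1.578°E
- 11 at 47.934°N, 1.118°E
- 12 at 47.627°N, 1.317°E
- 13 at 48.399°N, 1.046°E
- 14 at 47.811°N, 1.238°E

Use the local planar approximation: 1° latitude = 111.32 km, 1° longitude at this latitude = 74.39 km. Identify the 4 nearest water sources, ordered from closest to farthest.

3, 2, 10, 4

Distances from 48.167°N, 1.336°E:
1: √((0.269·111.32)² + (0.508·74.39)²) = √(896.70782 + 1428.09317) = 48.216 km
2: √((-0.085·111.32)² + (0.167·74.39)²) = √(89.53323 + 154.33416) = 15.616 km
3: √((0.073·111.32)² + (0.145·74.39)²) = √(66.03773 + 116.34966) = 13.505 km
4: √((0.256·111.32)² + (-0.111·74.39)²) = √(812.13144 + 68.18284) = 29.670 km
5: √((0.075·111.32)² + (0.533·74.39)²) = √(69.70580 + 1572.11219) = 40.519 km
6: √((0.173·111.32)² + (0.463·74.39)²) = √(370.88443 + 1186.29063) = 39.461 km
7: √((0.371·111.32)² + (-0.235·74.39)²) = √(1705.66687 + 305.60809) = 44.847 km
8: √((0.329·111.32)² + (0.293·74.39)²) = √(1341.33789 + 475.07739) = 42.619 km
9: √((0.322·111.32)² + (0.439·74.39)²) = √(1284.86689 + 1066.49336) = 48.491 km
10: √((-0.061·111.32)² + (0.242·74.39)²) = √(46.11116 + 324.08569) = 19.241 km
11: √((-0.233·111.32)² + (-0.218·74.39)²) = √(672.75702 + 262.99174) = 30.590 km
12: √((-0.540·111.32)² + (-0.019·74.39)²) = √(3613.54872 + 1.99773) = 60.129 km
13: √((0.232·111.32)² + (-0.290·74.39)²) = √(666.99467 + 465.39864) = 33.651 km
14: √((-0.356·111.32)² + (-0.098·74.39)²) = √(1570.53056 + 53.14731) = 40.295 km
Sorted: 3 (13.505 km) < 2 (15.616 km) < 10 (19.241 km) < 4 (29.670 km) < 11 (30.590 km) < 13 (33.651 km) < …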